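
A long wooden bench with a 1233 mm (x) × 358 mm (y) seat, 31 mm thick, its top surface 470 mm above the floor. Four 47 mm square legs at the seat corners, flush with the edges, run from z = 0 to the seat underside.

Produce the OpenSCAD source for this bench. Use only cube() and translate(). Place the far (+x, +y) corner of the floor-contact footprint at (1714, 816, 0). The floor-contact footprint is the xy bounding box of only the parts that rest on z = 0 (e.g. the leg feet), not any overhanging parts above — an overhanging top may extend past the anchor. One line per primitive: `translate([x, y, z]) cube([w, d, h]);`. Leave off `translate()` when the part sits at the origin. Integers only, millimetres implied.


translate([481, 458, 439]) cube([1233, 358, 31]);
translate([481, 458, 0]) cube([47, 47, 439]);
translate([481, 769, 0]) cube([47, 47, 439]);
translate([1667, 458, 0]) cube([47, 47, 439]);
translate([1667, 769, 0]) cube([47, 47, 439]);


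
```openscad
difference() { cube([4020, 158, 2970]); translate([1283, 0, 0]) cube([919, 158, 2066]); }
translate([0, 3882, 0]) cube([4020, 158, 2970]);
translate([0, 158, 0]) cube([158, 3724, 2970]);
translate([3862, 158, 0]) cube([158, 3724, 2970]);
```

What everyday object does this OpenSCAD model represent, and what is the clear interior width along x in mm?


A single room. The interior width is 3704 mm.

Four walls enclosing a rectangle with a door in the front wall — a room. Outside width 4020 minus two 158 mm walls gives 3704 mm.


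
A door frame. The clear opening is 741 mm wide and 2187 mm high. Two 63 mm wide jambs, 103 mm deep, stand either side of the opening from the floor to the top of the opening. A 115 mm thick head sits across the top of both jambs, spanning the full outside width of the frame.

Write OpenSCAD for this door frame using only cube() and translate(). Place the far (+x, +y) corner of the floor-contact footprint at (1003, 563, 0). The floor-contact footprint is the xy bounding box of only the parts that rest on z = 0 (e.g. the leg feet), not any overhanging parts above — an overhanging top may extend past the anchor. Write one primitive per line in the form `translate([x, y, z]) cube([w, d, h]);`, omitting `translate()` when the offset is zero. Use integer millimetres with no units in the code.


translate([136, 460, 0]) cube([63, 103, 2187]);
translate([940, 460, 0]) cube([63, 103, 2187]);
translate([136, 460, 2187]) cube([867, 103, 115]);


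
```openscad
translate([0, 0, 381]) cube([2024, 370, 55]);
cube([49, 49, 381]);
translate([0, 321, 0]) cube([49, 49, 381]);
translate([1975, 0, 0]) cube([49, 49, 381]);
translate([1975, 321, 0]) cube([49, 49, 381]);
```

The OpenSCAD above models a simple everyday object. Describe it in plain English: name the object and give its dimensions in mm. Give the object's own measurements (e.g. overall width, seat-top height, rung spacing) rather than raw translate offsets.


A long wooden bench with a 2024 mm (x) × 370 mm (y) seat, 55 mm thick, its top surface 436 mm above the floor. Four 49 mm square legs at the seat corners, flush with the edges, run from z = 0 to the seat underside.


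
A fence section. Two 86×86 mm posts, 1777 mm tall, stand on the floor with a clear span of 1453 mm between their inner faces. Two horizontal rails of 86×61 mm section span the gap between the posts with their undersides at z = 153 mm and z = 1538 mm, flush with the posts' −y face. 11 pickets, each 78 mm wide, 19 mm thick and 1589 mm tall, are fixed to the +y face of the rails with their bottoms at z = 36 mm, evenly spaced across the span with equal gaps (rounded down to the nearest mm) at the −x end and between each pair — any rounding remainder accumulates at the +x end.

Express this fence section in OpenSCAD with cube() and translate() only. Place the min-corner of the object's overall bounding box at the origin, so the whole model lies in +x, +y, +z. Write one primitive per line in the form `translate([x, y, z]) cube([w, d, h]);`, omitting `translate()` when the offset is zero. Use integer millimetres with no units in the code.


cube([86, 86, 1777]);
translate([1539, 0, 0]) cube([86, 86, 1777]);
translate([86, 0, 153]) cube([1453, 86, 61]);
translate([86, 0, 1538]) cube([1453, 86, 61]);
translate([135, 86, 36]) cube([78, 19, 1589]);
translate([262, 86, 36]) cube([78, 19, 1589]);
translate([389, 86, 36]) cube([78, 19, 1589]);
translate([516, 86, 36]) cube([78, 19, 1589]);
translate([643, 86, 36]) cube([78, 19, 1589]);
translate([770, 86, 36]) cube([78, 19, 1589]);
translate([897, 86, 36]) cube([78, 19, 1589]);
translate([1024, 86, 36]) cube([78, 19, 1589]);
translate([1151, 86, 36]) cube([78, 19, 1589]);
translate([1278, 86, 36]) cube([78, 19, 1589]);
translate([1405, 86, 36]) cube([78, 19, 1589]);


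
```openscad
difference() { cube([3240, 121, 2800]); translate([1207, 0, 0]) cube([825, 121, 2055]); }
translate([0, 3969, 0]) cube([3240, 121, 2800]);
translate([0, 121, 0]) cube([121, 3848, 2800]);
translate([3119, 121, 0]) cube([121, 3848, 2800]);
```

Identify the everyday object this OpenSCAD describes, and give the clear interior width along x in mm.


A single room. The interior width is 2998 mm.

Four walls enclosing a rectangle with a door in the front wall — a room. Outside width 3240 minus two 121 mm walls gives 2998 mm.


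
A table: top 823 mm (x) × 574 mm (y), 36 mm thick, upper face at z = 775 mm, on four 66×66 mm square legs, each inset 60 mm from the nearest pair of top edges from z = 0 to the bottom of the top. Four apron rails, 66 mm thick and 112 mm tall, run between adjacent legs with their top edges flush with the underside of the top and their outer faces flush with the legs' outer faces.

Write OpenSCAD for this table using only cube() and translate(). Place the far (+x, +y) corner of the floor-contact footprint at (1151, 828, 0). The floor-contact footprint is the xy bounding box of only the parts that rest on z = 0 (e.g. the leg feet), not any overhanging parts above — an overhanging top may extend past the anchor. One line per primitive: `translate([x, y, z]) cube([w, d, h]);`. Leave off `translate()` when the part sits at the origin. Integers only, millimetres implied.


// leg_h = 775 - 36 = 739
// apron z = 739 - 112 = 627
translate([388, 314, 739]) cube([823, 574, 36]);
translate([448, 374, 0]) cube([66, 66, 739]);
translate([1085, 374, 0]) cube([66, 66, 739]);
translate([448, 762, 0]) cube([66, 66, 739]);
translate([1085, 762, 0]) cube([66, 66, 739]);
translate([514, 374, 627]) cube([571, 66, 112]);
translate([514, 762, 627]) cube([571, 66, 112]);
translate([448, 440, 627]) cube([66, 322, 112]);
translate([1085, 440, 627]) cube([66, 322, 112]);


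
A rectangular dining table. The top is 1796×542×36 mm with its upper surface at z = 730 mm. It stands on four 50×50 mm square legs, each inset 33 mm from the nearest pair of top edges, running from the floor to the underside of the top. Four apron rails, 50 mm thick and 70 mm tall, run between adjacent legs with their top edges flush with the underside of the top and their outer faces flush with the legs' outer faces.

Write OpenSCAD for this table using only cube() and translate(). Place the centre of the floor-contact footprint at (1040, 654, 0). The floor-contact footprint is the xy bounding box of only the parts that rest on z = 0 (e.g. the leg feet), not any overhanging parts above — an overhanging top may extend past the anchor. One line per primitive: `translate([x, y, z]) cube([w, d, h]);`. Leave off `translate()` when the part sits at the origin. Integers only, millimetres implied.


translate([142, 383, 694]) cube([1796, 542, 36]);
translate([175, 416, 0]) cube([50, 50, 694]);
translate([1855, 416, 0]) cube([50, 50, 694]);
translate([175, 842, 0]) cube([50, 50, 694]);
translate([1855, 842, 0]) cube([50, 50, 694]);
translate([225, 416, 624]) cube([1630, 50, 70]);
translate([225, 842, 624]) cube([1630, 50, 70]);
translate([175, 466, 624]) cube([50, 376, 70]);
translate([1855, 466, 624]) cube([50, 376, 70]);


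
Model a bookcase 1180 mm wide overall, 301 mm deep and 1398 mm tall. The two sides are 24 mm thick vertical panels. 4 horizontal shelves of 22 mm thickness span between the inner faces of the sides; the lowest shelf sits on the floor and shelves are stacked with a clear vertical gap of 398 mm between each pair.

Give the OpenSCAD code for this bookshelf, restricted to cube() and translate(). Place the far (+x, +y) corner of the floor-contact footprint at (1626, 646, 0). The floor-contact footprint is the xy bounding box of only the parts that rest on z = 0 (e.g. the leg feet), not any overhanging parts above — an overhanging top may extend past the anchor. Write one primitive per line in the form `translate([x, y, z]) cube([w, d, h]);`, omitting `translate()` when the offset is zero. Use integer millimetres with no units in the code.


translate([446, 345, 0]) cube([24, 301, 1398]);
translate([1602, 345, 0]) cube([24, 301, 1398]);
translate([470, 345, 0]) cube([1132, 301, 22]);
translate([470, 345, 420]) cube([1132, 301, 22]);
translate([470, 345, 840]) cube([1132, 301, 22]);
translate([470, 345, 1260]) cube([1132, 301, 22]);


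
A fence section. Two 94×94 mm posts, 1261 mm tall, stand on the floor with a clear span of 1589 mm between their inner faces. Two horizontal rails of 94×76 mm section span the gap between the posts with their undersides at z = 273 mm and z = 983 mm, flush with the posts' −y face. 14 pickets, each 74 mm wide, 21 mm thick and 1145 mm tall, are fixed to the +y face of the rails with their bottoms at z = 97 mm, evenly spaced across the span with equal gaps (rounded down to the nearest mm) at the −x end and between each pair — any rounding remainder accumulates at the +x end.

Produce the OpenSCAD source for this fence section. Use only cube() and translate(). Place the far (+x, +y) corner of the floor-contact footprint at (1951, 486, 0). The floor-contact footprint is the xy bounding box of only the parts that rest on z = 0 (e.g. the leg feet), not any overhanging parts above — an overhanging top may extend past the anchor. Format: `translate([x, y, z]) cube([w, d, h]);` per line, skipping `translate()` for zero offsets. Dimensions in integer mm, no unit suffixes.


translate([174, 392, 0]) cube([94, 94, 1261]);
translate([1857, 392, 0]) cube([94, 94, 1261]);
translate([268, 392, 273]) cube([1589, 94, 76]);
translate([268, 392, 983]) cube([1589, 94, 76]);
translate([304, 486, 97]) cube([74, 21, 1145]);
translate([414, 486, 97]) cube([74, 21, 1145]);
translate([524, 486, 97]) cube([74, 21, 1145]);
translate([634, 486, 97]) cube([74, 21, 1145]);
translate([744, 486, 97]) cube([74, 21, 1145]);
translate([854, 486, 97]) cube([74, 21, 1145]);
translate([964, 486, 97]) cube([74, 21, 1145]);
translate([1074, 486, 97]) cube([74, 21, 1145]);
translate([1184, 486, 97]) cube([74, 21, 1145]);
translate([1294, 486, 97]) cube([74, 21, 1145]);
translate([1404, 486, 97]) cube([74, 21, 1145]);
translate([1514, 486, 97]) cube([74, 21, 1145]);
translate([1624, 486, 97]) cube([74, 21, 1145]);
translate([1734, 486, 97]) cube([74, 21, 1145]);


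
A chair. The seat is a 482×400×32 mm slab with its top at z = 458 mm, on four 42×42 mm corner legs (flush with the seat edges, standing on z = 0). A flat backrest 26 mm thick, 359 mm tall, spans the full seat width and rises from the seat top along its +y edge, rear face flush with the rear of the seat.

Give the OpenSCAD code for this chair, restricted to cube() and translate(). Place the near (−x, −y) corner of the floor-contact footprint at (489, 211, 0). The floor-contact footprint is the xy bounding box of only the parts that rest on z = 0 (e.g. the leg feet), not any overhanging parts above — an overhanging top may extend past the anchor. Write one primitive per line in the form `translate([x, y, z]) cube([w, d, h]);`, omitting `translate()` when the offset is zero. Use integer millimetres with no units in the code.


translate([489, 211, 426]) cube([482, 400, 32]);
translate([489, 211, 0]) cube([42, 42, 426]);
translate([929, 211, 0]) cube([42, 42, 426]);
translate([489, 569, 0]) cube([42, 42, 426]);
translate([929, 569, 0]) cube([42, 42, 426]);
translate([489, 585, 458]) cube([482, 26, 359]);


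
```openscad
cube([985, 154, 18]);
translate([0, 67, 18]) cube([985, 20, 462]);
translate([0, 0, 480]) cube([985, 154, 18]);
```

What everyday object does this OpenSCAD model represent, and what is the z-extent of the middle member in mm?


An I-beam. The web height is 462 mm.

Two wide flanges with a thin centred web — an I-beam. Overall 498 mm minus two 18 mm flanges gives a web of 498 − 2·18 = 462 mm.


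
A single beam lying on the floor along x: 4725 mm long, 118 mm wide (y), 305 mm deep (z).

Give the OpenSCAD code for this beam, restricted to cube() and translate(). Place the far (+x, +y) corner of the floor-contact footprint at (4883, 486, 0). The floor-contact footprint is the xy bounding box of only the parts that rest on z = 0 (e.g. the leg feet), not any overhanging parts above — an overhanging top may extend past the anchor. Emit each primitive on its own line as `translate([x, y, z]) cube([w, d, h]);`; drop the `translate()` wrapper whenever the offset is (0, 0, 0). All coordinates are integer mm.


translate([158, 368, 0]) cube([4725, 118, 305]);


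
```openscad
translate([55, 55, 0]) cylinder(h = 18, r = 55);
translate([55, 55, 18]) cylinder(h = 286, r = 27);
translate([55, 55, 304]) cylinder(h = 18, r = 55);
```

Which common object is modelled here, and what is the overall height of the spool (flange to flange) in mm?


A spool. The overall height is 322 mm.

Three coaxial cylinders, large–small–large — a spool. Two 18 mm flanges and a 286 mm core give 18 + 286 + 18 = 322 mm.


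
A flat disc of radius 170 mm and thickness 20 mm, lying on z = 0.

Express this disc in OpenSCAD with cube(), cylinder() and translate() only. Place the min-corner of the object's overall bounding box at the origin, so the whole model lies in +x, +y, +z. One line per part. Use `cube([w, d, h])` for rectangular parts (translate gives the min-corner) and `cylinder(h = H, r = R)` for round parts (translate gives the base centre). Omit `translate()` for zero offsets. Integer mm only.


translate([170, 170, 0]) cylinder(h = 20, r = 170);


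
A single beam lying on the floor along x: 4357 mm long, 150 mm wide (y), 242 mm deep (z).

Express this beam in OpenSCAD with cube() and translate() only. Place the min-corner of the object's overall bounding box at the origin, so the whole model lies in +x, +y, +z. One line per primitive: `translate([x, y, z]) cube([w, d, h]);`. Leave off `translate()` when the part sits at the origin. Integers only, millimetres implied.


cube([4357, 150, 242]);


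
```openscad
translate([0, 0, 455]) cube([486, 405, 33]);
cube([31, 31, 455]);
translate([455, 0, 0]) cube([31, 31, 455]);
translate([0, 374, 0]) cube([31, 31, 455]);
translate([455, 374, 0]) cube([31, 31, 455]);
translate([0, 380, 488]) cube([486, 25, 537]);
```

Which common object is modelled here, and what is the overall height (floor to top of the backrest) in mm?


A chair. The overall height is 1025 mm.

A slab on four corner posts with a tall panel at the back — a chair. The seat slab sits at z = 455 with thickness 33, and the 537 mm backrest starts at the seat top, so the overall height is 455 + 33 + 537 = 1025 mm.


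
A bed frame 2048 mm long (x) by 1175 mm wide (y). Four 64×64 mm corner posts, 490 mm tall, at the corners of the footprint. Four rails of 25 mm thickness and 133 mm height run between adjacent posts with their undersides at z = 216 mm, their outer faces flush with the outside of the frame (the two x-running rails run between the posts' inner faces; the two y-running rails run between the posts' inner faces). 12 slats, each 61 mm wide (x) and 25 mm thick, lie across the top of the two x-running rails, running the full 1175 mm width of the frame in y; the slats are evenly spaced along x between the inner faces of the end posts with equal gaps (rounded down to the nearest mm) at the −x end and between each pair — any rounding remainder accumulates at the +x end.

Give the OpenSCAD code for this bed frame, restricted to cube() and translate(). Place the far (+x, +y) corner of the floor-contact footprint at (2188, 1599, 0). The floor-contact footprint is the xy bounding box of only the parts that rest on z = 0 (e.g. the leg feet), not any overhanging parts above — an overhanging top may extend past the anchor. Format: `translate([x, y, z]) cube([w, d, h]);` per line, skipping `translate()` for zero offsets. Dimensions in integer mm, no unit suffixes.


translate([140, 424, 0]) cube([64, 64, 490]);
translate([140, 1535, 0]) cube([64, 64, 490]);
translate([2124, 424, 0]) cube([64, 64, 490]);
translate([2124, 1535, 0]) cube([64, 64, 490]);
translate([204, 424, 216]) cube([1920, 25, 133]);
translate([204, 1574, 216]) cube([1920, 25, 133]);
translate([140, 488, 216]) cube([25, 1047, 133]);
translate([2163, 488, 216]) cube([25, 1047, 133]);
translate([295, 424, 349]) cube([61, 1175, 25]);
translate([447, 424, 349]) cube([61, 1175, 25]);
translate([599, 424, 349]) cube([61, 1175, 25]);
translate([751, 424, 349]) cube([61, 1175, 25]);
translate([903, 424, 349]) cube([61, 1175, 25]);
translate([1055, 424, 349]) cube([61, 1175, 25]);
translate([1207, 424, 349]) cube([61, 1175, 25]);
translate([1359, 424, 349]) cube([61, 1175, 25]);
translate([1511, 424, 349]) cube([61, 1175, 25]);
translate([1663, 424, 349]) cube([61, 1175, 25]);
translate([1815, 424, 349]) cube([61, 1175, 25]);
translate([1967, 424, 349]) cube([61, 1175, 25]);


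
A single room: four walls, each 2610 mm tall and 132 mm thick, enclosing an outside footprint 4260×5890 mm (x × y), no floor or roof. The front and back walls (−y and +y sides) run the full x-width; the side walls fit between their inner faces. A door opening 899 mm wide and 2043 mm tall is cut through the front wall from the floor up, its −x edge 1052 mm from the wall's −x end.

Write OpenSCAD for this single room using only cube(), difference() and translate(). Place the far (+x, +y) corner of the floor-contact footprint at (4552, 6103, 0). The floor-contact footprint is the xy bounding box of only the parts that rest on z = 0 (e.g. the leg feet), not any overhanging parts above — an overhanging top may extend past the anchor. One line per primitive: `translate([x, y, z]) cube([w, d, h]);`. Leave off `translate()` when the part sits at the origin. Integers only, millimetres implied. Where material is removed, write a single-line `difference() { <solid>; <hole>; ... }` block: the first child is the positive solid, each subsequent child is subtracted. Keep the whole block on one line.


difference() { translate([292, 213, 0]) cube([4260, 132, 2610]); translate([1344, 213, 0]) cube([899, 132, 2043]); }
translate([292, 5971, 0]) cube([4260, 132, 2610]);
translate([292, 345, 0]) cube([132, 5626, 2610]);
translate([4420, 345, 0]) cube([132, 5626, 2610]);


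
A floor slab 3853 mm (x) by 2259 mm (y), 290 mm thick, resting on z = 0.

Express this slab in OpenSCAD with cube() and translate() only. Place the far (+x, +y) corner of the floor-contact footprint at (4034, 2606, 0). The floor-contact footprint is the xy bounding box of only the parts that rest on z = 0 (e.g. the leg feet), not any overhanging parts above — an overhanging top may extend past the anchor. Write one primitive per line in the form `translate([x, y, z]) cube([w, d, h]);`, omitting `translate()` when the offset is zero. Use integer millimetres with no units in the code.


translate([181, 347, 0]) cube([3853, 2259, 290]);


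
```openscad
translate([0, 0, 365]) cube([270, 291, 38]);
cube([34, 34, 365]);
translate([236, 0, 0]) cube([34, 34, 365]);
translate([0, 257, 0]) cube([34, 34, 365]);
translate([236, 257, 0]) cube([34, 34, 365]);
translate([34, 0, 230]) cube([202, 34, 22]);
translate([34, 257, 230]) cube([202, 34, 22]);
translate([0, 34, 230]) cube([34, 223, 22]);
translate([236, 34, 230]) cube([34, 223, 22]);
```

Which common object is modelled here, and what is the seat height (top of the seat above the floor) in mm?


A stool. The seat height is 403 mm.

A 270×291×38 slab at z = 365 on four corner posts — a stool. The seat top is 365 + 38 = 403 mm.


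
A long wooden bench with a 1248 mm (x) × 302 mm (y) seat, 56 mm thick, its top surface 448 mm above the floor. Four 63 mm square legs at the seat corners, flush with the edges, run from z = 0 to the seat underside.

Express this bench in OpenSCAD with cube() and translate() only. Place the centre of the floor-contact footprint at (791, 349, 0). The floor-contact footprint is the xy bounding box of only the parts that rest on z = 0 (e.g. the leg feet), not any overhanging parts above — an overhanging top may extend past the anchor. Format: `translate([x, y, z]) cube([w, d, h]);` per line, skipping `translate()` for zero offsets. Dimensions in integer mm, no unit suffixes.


translate([167, 198, 392]) cube([1248, 302, 56]);
translate([167, 198, 0]) cube([63, 63, 392]);
translate([167, 437, 0]) cube([63, 63, 392]);
translate([1352, 198, 0]) cube([63, 63, 392]);
translate([1352, 437, 0]) cube([63, 63, 392]);


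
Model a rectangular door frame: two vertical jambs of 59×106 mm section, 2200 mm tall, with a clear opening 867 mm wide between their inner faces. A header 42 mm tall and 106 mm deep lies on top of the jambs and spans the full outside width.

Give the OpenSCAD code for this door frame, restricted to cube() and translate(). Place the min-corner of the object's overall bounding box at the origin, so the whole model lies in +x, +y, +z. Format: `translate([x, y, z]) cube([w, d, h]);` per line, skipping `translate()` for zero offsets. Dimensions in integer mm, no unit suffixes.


cube([59, 106, 2200]);
translate([926, 0, 0]) cube([59, 106, 2200]);
translate([0, 0, 2200]) cube([985, 106, 42]);


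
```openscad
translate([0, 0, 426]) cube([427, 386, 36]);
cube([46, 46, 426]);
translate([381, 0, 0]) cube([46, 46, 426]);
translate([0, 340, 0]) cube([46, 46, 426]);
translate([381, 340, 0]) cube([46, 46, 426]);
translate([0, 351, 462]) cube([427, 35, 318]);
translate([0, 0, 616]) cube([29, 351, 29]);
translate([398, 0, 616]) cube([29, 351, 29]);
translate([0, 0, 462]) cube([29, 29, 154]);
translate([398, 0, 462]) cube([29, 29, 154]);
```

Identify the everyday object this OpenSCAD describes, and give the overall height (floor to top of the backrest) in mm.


A chair. The overall height is 780 mm.

A slab on four corner posts with a tall panel at the back — a chair. The seat slab sits at z = 426 with thickness 36, and the 318 mm backrest starts at the seat top, so the overall height is 426 + 36 + 318 = 780 mm.


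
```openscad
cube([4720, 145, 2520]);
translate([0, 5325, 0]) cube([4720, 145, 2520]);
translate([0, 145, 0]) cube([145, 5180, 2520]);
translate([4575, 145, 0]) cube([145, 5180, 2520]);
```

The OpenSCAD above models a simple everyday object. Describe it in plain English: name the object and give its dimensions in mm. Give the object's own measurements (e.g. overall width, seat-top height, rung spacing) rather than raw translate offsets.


The wall frame of a small rectangular building: four walls, each 2520 mm tall and 145 mm thick, enclosing a footprint 4720 mm (x) by 5470 mm (y) outside-to-outside, with no floor or roof. The front and back walls (the −y and +y sides) span the full width; the two side walls fit between them.


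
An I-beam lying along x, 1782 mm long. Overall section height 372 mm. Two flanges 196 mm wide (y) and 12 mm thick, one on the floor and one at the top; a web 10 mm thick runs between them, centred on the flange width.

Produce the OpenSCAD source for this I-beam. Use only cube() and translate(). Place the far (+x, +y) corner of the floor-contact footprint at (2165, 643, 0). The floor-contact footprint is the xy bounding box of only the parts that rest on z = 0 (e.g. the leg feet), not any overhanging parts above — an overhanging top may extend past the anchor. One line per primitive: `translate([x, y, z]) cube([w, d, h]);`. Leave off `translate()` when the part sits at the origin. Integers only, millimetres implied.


translate([383, 447, 0]) cube([1782, 196, 12]);
translate([383, 540, 12]) cube([1782, 10, 348]);
translate([383, 447, 360]) cube([1782, 196, 12]);


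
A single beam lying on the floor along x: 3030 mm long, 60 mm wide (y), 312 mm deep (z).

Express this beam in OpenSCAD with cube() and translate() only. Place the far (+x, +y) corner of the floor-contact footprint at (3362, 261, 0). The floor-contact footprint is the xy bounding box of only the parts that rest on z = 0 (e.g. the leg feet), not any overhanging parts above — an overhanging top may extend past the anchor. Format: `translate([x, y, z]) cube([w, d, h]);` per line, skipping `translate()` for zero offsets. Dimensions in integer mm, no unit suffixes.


translate([332, 201, 0]) cube([3030, 60, 312]);


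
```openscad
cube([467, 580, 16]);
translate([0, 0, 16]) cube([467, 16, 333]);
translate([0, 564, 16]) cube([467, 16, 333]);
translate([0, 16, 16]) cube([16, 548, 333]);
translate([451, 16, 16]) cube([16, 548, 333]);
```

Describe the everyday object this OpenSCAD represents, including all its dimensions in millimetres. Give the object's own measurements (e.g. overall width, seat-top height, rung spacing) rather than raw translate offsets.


An open-topped rectangular box: outside dimensions 467×580×349 mm, with a uniform wall and base thickness of 16 mm. The base is a full 467×580 slab on the floor; four walls sit on top of the base. The front and back walls (the −y and +y sides) span the full width; the two side walls fit between them.


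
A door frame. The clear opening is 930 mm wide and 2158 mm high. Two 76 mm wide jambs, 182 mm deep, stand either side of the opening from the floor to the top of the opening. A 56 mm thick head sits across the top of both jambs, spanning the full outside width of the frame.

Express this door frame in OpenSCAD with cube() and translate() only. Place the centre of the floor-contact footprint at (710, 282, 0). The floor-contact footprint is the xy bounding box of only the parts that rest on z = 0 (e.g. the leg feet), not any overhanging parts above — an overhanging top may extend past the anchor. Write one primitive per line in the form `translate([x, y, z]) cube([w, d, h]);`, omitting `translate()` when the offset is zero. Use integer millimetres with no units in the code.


translate([169, 191, 0]) cube([76, 182, 2158]);
translate([1175, 191, 0]) cube([76, 182, 2158]);
translate([169, 191, 2158]) cube([1082, 182, 56]);


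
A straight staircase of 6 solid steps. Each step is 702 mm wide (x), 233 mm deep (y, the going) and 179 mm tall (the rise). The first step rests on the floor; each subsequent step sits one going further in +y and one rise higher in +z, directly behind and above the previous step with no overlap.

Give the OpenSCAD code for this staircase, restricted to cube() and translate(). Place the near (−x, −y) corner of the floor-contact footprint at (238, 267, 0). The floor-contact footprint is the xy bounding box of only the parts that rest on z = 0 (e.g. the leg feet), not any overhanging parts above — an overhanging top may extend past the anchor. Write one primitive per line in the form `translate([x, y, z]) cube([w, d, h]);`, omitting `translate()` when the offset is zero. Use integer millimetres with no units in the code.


translate([238, 267, 0]) cube([702, 233, 179]);
translate([238, 500, 179]) cube([702, 233, 179]);
translate([238, 733, 358]) cube([702, 233, 179]);
translate([238, 966, 537]) cube([702, 233, 179]);
translate([238, 1199, 716]) cube([702, 233, 179]);
translate([238, 1432, 895]) cube([702, 233, 179]);


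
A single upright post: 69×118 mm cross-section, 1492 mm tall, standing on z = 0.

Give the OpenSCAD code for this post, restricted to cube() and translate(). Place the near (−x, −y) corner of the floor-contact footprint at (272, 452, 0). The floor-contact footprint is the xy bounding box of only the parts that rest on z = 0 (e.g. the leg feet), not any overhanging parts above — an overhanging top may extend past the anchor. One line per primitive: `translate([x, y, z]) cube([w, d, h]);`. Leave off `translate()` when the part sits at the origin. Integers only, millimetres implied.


translate([272, 452, 0]) cube([69, 118, 1492]);


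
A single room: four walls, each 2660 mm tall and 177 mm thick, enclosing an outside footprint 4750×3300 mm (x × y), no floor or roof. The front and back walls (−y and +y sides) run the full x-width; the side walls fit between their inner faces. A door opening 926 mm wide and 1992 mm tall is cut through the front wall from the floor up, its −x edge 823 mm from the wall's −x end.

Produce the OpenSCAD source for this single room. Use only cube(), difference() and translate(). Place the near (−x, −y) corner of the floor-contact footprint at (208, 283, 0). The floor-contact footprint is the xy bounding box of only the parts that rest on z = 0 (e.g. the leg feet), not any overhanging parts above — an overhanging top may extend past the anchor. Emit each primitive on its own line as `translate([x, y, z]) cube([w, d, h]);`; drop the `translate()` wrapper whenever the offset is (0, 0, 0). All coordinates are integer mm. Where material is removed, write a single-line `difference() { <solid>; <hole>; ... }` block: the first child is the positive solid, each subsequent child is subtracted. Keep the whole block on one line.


difference() { translate([208, 283, 0]) cube([4750, 177, 2660]); translate([1031, 283, 0]) cube([926, 177, 1992]); }
translate([208, 3406, 0]) cube([4750, 177, 2660]);
translate([208, 460, 0]) cube([177, 2946, 2660]);
translate([4781, 460, 0]) cube([177, 2946, 2660]);


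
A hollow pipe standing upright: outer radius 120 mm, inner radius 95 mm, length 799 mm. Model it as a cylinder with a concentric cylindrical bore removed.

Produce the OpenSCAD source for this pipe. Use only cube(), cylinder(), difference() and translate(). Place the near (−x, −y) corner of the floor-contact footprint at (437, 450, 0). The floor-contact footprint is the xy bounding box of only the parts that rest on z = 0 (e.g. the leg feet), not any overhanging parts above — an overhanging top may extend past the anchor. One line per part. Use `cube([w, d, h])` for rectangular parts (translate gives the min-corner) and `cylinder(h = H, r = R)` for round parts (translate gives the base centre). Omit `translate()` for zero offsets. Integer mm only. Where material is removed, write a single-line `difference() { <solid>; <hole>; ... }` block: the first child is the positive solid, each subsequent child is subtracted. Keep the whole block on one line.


difference() { translate([557, 570, 0]) cylinder(h = 799, r = 120); translate([557, 570, 0]) cylinder(h = 799, r = 95); }


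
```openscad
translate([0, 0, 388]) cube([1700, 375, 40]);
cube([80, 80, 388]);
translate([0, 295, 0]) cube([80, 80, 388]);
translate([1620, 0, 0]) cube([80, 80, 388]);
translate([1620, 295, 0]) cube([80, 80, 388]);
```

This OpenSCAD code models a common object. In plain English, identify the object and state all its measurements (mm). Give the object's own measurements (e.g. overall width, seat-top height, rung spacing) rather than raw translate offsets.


A bench: a 1700×375 mm seat slab, 40 mm thick, top at z = 428 mm, on four 80×80 mm square legs flush with the seat corners and standing on z = 0.


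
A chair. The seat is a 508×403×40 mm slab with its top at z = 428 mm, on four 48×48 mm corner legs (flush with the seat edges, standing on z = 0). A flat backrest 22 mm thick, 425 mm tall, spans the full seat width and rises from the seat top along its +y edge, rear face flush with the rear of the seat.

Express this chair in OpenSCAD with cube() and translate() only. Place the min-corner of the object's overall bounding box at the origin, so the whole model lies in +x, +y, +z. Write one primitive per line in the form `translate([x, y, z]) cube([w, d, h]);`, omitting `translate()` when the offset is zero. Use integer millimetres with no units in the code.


// leg_h = 428 - 40 = 388
translate([0, 0, 388]) cube([508, 403, 40]);
cube([48, 48, 388]);
translate([460, 0, 0]) cube([48, 48, 388]);
translate([0, 355, 0]) cube([48, 48, 388]);
translate([460, 355, 0]) cube([48, 48, 388]);
translate([0, 381, 428]) cube([508, 22, 425]);


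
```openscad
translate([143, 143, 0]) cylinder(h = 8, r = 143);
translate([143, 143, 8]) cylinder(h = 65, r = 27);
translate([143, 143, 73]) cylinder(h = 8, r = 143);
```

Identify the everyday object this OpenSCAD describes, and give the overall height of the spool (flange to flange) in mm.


A spool. The overall height is 81 mm.

Three coaxial cylinders, large–small–large — a spool. Two 8 mm flanges and a 65 mm core give 8 + 65 + 8 = 81 mm.


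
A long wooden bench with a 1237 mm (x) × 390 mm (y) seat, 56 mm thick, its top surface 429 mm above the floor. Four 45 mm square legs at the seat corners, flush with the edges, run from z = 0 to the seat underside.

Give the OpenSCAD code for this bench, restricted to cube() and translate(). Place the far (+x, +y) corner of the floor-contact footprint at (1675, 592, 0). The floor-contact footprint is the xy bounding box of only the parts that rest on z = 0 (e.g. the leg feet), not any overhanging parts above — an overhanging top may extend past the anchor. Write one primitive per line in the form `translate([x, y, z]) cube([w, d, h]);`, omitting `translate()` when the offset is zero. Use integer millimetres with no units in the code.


translate([438, 202, 373]) cube([1237, 390, 56]);
translate([438, 202, 0]) cube([45, 45, 373]);
translate([438, 547, 0]) cube([45, 45, 373]);
translate([1630, 202, 0]) cube([45, 45, 373]);
translate([1630, 547, 0]) cube([45, 45, 373]);


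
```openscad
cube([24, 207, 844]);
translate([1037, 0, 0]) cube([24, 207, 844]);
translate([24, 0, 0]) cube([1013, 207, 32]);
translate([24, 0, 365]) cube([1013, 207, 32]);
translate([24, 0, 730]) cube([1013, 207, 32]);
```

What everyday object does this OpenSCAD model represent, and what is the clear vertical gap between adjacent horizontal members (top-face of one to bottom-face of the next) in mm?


A bookshelf. The clear shelf gap is 333 mm.

Two tall side panels with 3 horizontal boards between them — a bookshelf. The first two shelf undersides are at z = 0 and z = 365; with shelf thickness 32, the clear gap is 365 − 0 − 32 = 333 mm.


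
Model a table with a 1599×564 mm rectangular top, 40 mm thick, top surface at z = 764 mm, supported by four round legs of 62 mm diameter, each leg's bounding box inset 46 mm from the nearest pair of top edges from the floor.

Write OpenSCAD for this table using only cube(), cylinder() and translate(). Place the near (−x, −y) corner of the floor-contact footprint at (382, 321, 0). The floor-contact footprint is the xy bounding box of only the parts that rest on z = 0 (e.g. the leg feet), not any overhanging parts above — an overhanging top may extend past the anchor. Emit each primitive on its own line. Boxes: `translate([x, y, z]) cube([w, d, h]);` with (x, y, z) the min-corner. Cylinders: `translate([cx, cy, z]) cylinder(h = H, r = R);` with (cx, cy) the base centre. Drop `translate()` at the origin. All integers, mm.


translate([336, 275, 724]) cube([1599, 564, 40]);
translate([413, 352, 0]) cylinder(h = 724, r = 31);
translate([1858, 352, 0]) cylinder(h = 724, r = 31);
translate([413, 762, 0]) cylinder(h = 724, r = 31);
translate([1858, 762, 0]) cylinder(h = 724, r = 31);


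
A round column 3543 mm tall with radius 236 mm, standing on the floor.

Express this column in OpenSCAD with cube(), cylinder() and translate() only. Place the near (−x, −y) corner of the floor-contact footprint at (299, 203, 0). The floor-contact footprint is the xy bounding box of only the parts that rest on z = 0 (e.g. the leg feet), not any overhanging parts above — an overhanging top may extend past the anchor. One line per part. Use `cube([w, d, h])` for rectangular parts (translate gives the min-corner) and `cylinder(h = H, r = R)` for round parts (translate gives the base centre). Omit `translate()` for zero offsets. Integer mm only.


translate([535, 439, 0]) cylinder(h = 3543, r = 236);


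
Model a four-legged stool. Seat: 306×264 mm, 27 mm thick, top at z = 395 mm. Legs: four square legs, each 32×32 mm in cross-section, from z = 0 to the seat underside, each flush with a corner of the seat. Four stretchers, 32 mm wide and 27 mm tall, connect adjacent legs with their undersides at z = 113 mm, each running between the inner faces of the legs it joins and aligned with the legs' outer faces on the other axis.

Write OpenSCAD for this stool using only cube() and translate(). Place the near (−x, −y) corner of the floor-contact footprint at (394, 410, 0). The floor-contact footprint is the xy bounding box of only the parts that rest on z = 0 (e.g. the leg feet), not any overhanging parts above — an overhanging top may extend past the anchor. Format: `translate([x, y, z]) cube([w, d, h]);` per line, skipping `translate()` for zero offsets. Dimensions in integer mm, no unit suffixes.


translate([394, 410, 368]) cube([306, 264, 27]);
translate([394, 410, 0]) cube([32, 32, 368]);
translate([668, 410, 0]) cube([32, 32, 368]);
translate([394, 642, 0]) cube([32, 32, 368]);
translate([668, 642, 0]) cube([32, 32, 368]);
translate([426, 410, 113]) cube([242, 32, 27]);
translate([426, 642, 113]) cube([242, 32, 27]);
translate([394, 442, 113]) cube([32, 200, 27]);
translate([668, 442, 113]) cube([32, 200, 27]);


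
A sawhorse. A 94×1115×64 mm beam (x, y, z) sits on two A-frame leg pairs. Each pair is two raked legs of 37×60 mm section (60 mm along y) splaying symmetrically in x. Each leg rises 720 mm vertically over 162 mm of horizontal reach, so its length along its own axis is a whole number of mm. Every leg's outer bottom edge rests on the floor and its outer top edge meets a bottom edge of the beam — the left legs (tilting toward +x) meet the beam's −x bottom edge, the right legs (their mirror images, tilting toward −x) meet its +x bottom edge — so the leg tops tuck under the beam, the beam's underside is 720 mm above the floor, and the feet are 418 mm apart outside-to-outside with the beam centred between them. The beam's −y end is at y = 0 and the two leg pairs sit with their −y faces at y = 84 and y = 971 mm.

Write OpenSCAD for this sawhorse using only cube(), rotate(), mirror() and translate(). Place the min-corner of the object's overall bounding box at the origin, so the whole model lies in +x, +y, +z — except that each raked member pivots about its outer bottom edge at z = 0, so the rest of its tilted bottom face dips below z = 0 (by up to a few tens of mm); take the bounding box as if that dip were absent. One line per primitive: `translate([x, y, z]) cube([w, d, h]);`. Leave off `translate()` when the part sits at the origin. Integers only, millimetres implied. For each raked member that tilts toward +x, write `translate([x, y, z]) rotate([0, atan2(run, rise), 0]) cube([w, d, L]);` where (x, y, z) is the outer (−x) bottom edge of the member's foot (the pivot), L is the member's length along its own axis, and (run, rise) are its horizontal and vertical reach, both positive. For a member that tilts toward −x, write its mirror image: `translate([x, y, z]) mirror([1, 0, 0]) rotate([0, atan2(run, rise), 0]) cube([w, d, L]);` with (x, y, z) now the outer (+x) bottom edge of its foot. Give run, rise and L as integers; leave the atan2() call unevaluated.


translate([162, 0, 720]) cube([94, 1115, 64]);
translate([0, 84, 0]) rotate([0, atan2(162, 720), 0]) cube([37, 60, 738]);
translate([418, 84, 0]) mirror([1, 0, 0]) rotate([0, atan2(162, 720), 0]) cube([37, 60, 738]);
translate([0, 971, 0]) rotate([0, atan2(162, 720), 0]) cube([37, 60, 738]);
translate([418, 971, 0]) mirror([1, 0, 0]) rotate([0, atan2(162, 720), 0]) cube([37, 60, 738]);


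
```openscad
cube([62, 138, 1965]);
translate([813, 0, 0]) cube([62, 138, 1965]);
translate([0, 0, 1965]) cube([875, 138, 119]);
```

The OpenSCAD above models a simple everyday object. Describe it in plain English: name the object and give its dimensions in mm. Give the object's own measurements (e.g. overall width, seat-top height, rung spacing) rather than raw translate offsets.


A door frame. The clear opening is 751 mm wide and 1965 mm high. Two 62 mm wide jambs, 138 mm deep, stand either side of the opening from the floor to the top of the opening. A 119 mm thick head sits across the top of both jambs, spanning the full outside width of the frame.
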